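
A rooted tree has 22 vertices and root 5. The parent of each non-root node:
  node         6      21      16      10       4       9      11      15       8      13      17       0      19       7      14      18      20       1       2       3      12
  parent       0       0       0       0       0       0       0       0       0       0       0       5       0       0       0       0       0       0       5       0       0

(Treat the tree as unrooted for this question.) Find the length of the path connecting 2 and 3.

3

2 - 5 - 0 - 3: 3 edges.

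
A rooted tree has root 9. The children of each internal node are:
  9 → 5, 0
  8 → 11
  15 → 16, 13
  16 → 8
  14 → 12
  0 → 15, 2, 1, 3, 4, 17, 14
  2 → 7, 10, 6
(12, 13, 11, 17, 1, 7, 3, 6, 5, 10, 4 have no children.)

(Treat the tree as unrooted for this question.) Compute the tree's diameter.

A longest path is 11 – 8 – 16 – 15 – 0 – 2 – 7, with 6 edges.

6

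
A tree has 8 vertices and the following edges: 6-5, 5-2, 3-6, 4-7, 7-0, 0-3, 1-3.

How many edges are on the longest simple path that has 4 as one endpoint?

6

A farthest node from 4 is 2.
The path 4–7–0–3–6–5–2 has 6 edges.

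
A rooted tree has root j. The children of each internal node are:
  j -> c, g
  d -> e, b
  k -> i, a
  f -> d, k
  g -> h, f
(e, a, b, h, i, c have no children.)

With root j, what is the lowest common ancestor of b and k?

f

Ancestors of b (toward the root): b, d, f, g, j.
Ancestors of k: k, f, g, j.
The deepest node appearing in both lists is f.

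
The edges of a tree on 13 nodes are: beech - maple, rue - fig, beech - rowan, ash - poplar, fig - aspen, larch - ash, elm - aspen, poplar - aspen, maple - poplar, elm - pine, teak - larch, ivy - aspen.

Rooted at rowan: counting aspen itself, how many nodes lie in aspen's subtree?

6

Descendants of aspen (including itself): aspen, elm, fig, ivy, pine, rue. That's 6.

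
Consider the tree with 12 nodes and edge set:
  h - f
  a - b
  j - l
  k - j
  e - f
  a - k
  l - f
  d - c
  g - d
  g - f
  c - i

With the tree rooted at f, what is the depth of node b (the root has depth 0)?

f → l → j → k → a → b — 5 edges.

5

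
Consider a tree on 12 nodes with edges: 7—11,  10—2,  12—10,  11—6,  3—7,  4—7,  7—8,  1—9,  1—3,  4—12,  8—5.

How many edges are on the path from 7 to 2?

4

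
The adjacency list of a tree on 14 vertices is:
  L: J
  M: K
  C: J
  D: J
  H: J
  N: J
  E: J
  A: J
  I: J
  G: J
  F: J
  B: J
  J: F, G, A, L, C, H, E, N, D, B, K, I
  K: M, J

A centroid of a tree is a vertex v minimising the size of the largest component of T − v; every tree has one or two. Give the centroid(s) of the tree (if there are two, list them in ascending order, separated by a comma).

J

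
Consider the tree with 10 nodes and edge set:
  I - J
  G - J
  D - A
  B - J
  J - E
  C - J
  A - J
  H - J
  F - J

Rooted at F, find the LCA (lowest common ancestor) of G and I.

G's ancestor chain is G, J, F and I's is I, J, F; they first meet at J.

J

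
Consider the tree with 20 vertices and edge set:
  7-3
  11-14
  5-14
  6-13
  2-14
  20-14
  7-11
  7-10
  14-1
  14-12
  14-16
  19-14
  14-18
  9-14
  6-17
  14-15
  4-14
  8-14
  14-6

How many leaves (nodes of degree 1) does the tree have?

16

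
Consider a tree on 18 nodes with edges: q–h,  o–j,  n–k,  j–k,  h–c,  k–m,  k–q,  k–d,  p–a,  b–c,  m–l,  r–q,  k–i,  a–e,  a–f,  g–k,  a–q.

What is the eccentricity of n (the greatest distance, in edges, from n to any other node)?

The node farthest from n is b, via n–k–q–h–c–b — 5 edges.

5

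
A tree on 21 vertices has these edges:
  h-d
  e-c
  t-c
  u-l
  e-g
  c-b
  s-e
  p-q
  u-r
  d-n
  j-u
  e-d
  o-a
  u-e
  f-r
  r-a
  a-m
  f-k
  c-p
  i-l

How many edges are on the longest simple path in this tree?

7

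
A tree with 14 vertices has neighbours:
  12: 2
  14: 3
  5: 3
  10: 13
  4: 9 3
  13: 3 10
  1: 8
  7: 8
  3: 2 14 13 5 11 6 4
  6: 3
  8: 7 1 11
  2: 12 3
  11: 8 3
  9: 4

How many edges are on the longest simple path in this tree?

A longest path is 7 - 8 - 11 - 3 - 13 - 10, with 5 edges.

5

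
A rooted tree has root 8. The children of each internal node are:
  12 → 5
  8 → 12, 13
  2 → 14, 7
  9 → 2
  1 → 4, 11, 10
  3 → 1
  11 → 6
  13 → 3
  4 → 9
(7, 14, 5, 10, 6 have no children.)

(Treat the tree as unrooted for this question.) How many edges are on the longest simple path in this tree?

Starting from 7, a farthest node is 5 at distance 9.
One longest path: 7–2–9–4–1–3–13–8–12–5.
So the diameter is 9.

9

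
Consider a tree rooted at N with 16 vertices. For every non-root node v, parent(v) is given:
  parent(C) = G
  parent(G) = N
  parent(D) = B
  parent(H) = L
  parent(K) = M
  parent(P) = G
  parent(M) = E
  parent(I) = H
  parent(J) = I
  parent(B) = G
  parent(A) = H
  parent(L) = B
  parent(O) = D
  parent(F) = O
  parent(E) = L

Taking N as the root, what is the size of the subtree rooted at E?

3

E's subtree: {E, M, K}, size 3.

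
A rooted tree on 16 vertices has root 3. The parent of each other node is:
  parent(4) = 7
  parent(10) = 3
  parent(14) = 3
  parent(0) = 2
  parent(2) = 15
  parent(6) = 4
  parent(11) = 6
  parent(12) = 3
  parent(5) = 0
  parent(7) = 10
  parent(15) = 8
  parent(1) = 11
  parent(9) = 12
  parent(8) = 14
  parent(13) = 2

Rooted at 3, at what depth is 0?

Path from 3 to 0: 3 → 14 → 8 → 15 → 2 → 0, which has 5 edges.

5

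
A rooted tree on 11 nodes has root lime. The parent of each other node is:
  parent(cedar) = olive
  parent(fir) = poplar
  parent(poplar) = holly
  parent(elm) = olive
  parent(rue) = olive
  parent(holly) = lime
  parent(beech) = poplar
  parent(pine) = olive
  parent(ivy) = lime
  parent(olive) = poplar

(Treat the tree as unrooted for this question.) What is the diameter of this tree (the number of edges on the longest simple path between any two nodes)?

BFS from ivy reaches pine last, at distance 5; BFS from pine confirms no node is farther.
Path: ivy - lime - holly - poplar - olive - pine.

5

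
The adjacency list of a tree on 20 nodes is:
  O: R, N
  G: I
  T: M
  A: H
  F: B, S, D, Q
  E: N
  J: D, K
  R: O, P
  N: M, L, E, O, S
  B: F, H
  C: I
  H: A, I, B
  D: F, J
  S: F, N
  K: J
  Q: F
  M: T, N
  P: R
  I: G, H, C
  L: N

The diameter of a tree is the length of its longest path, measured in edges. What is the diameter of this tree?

BFS from G reaches P last, at distance 9; BFS from P confirms no node is farther.
Path: G-I-H-B-F-S-N-O-R-P.

9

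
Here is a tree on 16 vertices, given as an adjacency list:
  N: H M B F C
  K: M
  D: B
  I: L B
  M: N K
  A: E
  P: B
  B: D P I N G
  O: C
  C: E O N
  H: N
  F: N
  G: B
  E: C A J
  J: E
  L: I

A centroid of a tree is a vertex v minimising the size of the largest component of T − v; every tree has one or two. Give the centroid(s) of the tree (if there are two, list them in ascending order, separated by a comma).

N

Removing N splits the tree into components of sizes 6, 5, 2, 1, 1; the largest is 6 ≤ ⌊16/2⌋ = 8.
Every other node leaves some component of size > 8, so the centroid is unique.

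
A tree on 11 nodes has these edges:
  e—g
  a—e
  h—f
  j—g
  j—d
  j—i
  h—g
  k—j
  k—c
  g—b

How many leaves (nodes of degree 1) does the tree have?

6

The leaves are a, b, c, d, f, i.
That is 6 leaves.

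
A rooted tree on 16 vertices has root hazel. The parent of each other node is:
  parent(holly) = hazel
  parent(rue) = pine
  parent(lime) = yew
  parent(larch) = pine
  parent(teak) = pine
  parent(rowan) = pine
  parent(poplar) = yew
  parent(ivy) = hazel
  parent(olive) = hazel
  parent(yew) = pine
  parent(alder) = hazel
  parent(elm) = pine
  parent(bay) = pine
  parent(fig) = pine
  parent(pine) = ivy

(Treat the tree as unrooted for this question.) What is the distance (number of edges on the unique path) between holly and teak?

holly–hazel–ivy–pine–teak: 4 edges.

4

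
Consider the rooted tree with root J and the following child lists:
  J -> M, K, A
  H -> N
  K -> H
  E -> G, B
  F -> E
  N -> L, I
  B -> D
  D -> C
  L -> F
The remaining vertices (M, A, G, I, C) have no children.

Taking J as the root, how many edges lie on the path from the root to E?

6

Path from J to E: J–K–H–N–L–F–E, which has 6 edges.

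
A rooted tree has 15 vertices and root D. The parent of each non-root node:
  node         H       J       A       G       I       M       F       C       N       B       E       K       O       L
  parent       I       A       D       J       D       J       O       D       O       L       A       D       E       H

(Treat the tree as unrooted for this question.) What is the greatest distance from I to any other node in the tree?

5

Distances from I peak at 5, attained at N (F also at distance 5).
I – D – A – E – O – N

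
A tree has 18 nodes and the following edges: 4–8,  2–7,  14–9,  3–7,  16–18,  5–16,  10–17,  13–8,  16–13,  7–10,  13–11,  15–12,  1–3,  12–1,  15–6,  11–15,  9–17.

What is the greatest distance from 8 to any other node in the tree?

11

The node farthest from 8 is 14, via 8-13-11-15-12-1-3-7-10-17-9-14 — 11 edges.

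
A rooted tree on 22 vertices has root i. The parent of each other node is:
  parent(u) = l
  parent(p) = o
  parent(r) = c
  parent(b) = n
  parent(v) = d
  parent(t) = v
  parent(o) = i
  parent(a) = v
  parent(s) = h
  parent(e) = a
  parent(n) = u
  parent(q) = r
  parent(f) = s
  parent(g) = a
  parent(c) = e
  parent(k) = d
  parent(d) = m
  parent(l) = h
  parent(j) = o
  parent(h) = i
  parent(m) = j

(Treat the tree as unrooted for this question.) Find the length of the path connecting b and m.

The path is b – n – u – l – h – i – o – j – m, which has 8 edges.

8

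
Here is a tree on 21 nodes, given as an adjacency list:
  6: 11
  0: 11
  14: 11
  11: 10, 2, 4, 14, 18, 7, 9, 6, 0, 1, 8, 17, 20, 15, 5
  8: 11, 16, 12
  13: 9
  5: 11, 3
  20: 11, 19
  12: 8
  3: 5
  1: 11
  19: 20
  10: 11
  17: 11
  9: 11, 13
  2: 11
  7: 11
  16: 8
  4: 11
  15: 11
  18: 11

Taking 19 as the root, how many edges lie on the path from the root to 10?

3

19 → 20 → 11 → 10 — 3 edges.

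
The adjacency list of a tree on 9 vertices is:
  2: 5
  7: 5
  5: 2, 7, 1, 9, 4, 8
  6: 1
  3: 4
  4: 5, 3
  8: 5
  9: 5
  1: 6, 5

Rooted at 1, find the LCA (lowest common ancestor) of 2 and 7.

2's ancestor chain is 2, 5, 1 and 7's is 7, 5, 1; they first meet at 5.

5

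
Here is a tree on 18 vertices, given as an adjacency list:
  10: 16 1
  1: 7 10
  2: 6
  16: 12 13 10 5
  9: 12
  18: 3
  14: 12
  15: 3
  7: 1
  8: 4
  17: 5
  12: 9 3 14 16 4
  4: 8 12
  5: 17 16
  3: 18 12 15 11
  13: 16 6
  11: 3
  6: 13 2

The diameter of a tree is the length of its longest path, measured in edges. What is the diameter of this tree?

6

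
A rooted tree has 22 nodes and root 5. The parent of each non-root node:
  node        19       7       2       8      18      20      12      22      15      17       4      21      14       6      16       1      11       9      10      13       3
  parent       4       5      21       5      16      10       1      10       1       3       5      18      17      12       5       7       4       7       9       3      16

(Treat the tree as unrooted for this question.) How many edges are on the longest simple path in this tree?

8

A longest path is 20 – 10 – 9 – 7 – 5 – 16 – 18 – 21 – 2, with 8 edges.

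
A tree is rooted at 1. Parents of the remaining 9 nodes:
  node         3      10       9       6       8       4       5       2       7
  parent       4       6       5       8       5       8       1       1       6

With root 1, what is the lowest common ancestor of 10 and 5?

5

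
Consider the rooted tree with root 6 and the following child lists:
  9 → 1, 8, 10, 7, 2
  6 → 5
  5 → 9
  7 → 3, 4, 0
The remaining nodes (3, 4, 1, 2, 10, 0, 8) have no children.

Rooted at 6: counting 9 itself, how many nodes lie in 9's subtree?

9

The subtree rooted at 9 contains: 9, 7, 2, 10, 8, 1, 0, 4, 3 — 9 nodes.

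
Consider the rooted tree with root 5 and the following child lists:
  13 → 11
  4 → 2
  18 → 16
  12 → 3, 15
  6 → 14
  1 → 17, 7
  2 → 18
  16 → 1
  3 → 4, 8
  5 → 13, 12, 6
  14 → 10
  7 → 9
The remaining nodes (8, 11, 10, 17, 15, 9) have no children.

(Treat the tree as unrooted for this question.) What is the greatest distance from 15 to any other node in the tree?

A farthest node from 15 is 9.
The path 15 – 12 – 3 – 4 – 2 – 18 – 16 – 1 – 7 – 9 has 9 edges.

9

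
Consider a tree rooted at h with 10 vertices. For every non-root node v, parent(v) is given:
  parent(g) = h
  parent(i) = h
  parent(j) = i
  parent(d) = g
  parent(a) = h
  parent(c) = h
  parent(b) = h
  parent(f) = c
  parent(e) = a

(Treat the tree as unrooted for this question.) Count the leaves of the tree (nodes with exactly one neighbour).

Exactly 5 nodes have a single neighbour: b, d, e, f, j.

5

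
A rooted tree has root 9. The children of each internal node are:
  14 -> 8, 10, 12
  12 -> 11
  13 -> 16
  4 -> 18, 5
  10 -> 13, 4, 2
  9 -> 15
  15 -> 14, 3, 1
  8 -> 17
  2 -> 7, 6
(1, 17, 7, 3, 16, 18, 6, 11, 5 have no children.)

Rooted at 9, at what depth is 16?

5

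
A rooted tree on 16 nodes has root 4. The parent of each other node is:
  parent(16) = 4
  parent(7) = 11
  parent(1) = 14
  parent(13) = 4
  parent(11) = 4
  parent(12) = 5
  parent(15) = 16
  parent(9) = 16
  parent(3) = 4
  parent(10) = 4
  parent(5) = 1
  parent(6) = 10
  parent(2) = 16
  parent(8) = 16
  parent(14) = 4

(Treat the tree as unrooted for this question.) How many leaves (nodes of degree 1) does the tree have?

The leaves are 2, 3, 6, 7, 8, 9, 12, 13, 15.
That is 9 leaves.

9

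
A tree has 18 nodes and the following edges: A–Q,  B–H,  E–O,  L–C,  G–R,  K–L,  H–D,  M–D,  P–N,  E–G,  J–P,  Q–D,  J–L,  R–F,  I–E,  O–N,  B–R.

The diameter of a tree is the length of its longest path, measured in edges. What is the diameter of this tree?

13

Starting from A, a farthest node is C at distance 13.
One longest path: A – Q – D – H – B – R – G – E – O – N – P – J – L – C.
So the diameter is 13.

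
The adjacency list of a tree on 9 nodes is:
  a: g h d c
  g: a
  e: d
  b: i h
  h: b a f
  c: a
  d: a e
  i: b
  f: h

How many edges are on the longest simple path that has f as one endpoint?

The node farthest from f is e, via f–h–a–d–e — 4 edges.

4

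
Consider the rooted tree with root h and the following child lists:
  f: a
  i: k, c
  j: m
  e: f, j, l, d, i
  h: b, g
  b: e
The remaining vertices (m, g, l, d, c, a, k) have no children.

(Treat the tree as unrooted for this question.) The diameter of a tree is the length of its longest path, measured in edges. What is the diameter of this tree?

5

Starting from g, a farthest node is m at distance 5.
One longest path: g-h-b-e-j-m.
So the diameter is 5.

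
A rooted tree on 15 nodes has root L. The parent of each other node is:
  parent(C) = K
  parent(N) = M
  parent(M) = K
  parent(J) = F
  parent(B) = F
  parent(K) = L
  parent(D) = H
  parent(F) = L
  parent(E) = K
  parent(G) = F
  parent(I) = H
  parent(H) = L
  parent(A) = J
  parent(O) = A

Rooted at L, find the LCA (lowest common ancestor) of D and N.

L

Ancestors of D (toward the root): D, H, L.
Ancestors of N: N, M, K, L.
The deepest node appearing in both lists is L.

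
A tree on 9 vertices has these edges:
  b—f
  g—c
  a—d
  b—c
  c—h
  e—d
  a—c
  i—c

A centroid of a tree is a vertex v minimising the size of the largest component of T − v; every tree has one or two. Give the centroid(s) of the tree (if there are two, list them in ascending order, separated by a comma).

c

Delete c: the remaining components have sizes 3, 2, 1, 1, 1. Max 3 ≤ 4, so c is a centroid.
No neighbour of c does as well, so c is the unique centroid.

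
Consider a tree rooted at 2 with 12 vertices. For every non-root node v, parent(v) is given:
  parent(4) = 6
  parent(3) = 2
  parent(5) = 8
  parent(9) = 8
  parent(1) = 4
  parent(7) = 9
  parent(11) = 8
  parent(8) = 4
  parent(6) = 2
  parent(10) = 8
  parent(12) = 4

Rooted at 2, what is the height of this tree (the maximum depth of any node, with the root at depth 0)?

5

A deepest node is 7, reached by 2 – 6 – 4 – 8 – 9 – 7.
That path has 5 edges, so the height is 5.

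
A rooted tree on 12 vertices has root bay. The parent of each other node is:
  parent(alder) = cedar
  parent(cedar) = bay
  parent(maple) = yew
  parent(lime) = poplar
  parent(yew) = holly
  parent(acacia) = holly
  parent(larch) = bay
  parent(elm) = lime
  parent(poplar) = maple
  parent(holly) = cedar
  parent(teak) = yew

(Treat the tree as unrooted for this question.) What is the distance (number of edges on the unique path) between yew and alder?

Walking from yew: yew – holly – cedar – alder. Length 3.

3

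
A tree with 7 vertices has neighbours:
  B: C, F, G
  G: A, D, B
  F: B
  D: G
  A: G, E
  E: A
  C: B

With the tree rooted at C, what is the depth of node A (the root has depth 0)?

3

C – B – G – A — 3 edges.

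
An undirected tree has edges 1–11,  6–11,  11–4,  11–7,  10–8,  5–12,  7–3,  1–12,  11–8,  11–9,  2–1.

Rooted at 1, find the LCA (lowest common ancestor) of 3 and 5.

3's ancestor chain is 3, 7, 11, 1 and 5's is 5, 12, 1; they first meet at 1.

1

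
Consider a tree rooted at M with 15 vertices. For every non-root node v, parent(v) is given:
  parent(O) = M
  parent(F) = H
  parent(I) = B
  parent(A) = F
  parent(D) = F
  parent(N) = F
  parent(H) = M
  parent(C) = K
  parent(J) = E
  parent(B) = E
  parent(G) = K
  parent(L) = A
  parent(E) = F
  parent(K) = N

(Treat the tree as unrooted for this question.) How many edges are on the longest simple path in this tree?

A longest path is O-M-H-F-N-K-C, with 6 edges.

6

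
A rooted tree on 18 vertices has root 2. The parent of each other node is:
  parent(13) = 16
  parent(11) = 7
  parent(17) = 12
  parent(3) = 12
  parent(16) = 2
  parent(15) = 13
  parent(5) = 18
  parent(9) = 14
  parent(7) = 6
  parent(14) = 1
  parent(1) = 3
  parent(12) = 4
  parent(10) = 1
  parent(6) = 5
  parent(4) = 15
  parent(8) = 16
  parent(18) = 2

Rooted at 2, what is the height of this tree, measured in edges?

The longest root-to-leaf path is 2-16-13-15-4-12-3-1-14-9 (9 edges).

9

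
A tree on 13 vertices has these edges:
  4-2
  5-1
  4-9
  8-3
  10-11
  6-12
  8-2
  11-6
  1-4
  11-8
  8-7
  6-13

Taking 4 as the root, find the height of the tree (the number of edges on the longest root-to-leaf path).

A deepest node is 13, reached by 4-2-8-11-6-13.
That path has 5 edges, so the height is 5.

5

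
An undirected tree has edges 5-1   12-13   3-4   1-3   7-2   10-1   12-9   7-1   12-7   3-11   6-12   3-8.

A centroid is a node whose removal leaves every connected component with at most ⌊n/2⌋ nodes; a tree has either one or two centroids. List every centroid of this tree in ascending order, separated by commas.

1

Delete 1: the remaining components have sizes 6, 4, 1, 1. Max 6 ≤ 6, so 1 is a centroid.
No neighbour of 1 does as well, so 1 is the unique centroid.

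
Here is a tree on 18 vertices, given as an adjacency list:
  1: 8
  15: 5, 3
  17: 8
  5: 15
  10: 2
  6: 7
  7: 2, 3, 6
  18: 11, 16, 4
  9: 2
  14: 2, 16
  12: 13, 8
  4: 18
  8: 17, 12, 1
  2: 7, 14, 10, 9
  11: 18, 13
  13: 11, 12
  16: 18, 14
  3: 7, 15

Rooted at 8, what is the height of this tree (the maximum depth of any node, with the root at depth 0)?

A deepest node is 5, reached by 8 → 12 → 13 → 11 → 18 → 16 → 14 → 2 → 7 → 3 → 15 → 5.
That path has 11 edges, so the height is 11.

11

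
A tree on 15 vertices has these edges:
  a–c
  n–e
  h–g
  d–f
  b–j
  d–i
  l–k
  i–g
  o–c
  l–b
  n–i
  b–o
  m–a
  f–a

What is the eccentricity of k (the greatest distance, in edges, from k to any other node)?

10

The node farthest from k is e (h also at distance 10), via k – l – b – o – c – a – f – d – i – n – e — 10 edges.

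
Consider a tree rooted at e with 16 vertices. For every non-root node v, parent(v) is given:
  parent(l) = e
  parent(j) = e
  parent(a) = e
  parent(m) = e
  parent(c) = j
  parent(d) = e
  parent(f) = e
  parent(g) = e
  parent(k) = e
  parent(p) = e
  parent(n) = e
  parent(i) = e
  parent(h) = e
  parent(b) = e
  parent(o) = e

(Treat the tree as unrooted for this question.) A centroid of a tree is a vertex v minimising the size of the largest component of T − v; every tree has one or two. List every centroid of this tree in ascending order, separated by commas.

Removing e splits the tree into components of sizes 2, 1, 1, 1, 1, 1, 1, 1, 1, 1, 1, 1, 1, 1; the largest is 2 ≤ ⌊16/2⌋ = 8.
Every other node leaves some component of size > 8, so the centroid is unique.

e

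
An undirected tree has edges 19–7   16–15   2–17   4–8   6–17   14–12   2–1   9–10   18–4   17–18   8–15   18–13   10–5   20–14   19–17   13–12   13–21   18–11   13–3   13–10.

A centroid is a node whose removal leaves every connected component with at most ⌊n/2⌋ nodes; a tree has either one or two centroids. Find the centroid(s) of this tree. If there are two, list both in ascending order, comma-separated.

18

Delete 18: the remaining components have sizes 9, 6, 4, 1. Max 9 ≤ 10, so 18 is a centroid.
Every other node leaves some component of size > 10, so the centroid is unique.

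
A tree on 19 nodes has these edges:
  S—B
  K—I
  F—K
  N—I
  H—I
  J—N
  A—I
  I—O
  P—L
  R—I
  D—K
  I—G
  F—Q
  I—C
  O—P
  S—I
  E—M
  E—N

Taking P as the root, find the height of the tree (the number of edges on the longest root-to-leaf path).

5

The longest root-to-leaf path is P-O-I-K-F-Q (5 edges).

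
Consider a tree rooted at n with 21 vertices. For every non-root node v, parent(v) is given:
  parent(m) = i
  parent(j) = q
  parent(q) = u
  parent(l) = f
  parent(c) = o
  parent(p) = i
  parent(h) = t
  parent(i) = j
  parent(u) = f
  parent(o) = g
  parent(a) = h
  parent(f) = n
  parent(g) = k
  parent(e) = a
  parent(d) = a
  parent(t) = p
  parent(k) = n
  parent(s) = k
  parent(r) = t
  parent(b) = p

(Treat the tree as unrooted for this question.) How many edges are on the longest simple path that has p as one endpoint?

10

A farthest node from p is c.
The path p–i–j–q–u–f–n–k–g–o–c has 10 edges.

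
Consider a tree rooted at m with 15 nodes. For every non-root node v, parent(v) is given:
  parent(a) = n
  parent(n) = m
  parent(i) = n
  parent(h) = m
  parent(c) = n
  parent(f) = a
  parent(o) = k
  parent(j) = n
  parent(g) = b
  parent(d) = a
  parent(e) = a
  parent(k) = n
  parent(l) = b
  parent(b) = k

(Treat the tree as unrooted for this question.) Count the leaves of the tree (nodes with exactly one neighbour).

10

The leaves are c, d, e, f, g, h, i, j, l, o.
That is 10 leaves.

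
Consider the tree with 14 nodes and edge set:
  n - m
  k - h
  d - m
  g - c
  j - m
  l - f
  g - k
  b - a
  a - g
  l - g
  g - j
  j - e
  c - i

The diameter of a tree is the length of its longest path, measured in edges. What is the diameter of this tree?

5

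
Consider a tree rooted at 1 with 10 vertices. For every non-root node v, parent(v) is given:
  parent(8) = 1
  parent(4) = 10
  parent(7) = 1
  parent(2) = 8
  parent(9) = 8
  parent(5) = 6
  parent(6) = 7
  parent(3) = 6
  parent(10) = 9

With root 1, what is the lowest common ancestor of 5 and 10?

Ancestors of 5 (toward the root): 5, 6, 7, 1.
Ancestors of 10: 10, 9, 8, 1.
The deepest node appearing in both lists is 1.

1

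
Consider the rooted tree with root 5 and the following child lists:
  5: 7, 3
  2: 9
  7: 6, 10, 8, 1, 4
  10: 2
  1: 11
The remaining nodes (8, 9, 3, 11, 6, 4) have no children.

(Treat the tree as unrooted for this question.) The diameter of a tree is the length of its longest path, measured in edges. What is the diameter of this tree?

5

BFS from 9 reaches 3 last, at distance 5; BFS from 3 confirms no node is farther.
Path: 9 - 2 - 10 - 7 - 5 - 3.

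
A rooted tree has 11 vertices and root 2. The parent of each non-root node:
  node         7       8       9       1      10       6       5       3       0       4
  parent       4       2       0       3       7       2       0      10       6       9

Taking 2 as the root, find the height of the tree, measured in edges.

8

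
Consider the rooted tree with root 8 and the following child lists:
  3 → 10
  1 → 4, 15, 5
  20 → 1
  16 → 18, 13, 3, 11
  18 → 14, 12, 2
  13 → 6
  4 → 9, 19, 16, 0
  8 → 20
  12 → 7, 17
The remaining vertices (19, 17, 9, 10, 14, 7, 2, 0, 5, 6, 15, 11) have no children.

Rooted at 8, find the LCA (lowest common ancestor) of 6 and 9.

4

Ancestors of 6 (toward the root): 6, 13, 16, 4, 1, 20, 8.
Ancestors of 9: 9, 4, 1, 20, 8.
The deepest node appearing in both lists is 4.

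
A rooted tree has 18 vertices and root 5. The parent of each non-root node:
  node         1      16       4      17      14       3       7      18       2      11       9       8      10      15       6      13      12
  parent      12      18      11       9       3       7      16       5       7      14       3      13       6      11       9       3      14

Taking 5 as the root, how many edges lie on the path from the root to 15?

Climbing from 15 to the root: 15 → 11 → 14 → 3 → 7 → 16 → 18 → 5. That's 7 steps.

7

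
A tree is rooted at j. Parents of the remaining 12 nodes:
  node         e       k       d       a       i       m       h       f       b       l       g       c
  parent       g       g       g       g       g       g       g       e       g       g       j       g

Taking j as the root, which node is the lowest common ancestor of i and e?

g

Ancestors of i (toward the root): i, g, j.
Ancestors of e: e, g, j.
The deepest node appearing in both lists is g.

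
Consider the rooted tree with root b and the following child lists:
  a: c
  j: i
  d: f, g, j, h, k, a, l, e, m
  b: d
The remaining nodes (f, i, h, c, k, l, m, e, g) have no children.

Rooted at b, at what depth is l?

b – d – l — 2 edges.

2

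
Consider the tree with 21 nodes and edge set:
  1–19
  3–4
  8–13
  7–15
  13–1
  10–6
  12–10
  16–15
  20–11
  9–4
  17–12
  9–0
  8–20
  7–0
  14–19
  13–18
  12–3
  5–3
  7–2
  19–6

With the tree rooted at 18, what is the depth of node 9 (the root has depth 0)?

9

18 – 13 – 1 – 19 – 6 – 10 – 12 – 3 – 4 – 9 — 9 edges.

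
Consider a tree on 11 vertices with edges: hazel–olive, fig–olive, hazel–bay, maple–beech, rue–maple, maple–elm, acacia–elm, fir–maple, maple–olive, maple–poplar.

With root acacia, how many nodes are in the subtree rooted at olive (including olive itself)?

4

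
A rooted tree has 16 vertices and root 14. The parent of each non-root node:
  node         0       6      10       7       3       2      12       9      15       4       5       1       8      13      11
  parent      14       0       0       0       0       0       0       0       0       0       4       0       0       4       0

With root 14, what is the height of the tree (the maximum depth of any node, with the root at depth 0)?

5 sits deepest: 14 – 0 – 4 – 5 — 3 edges from the root.

3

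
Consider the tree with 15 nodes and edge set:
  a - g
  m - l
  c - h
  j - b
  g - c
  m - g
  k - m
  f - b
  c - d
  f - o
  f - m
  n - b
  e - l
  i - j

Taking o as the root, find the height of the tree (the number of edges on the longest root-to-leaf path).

A deepest node is d, reached by o-f-m-g-c-d.
That path has 5 edges, so the height is 5.

5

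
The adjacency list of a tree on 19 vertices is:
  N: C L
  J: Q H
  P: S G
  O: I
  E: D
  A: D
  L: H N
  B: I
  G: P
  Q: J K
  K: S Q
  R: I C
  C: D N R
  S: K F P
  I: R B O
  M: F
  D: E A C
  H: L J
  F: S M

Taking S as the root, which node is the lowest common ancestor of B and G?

S

Ancestors of B (toward the root): B, I, R, C, N, L, H, J, Q, K, S.
Ancestors of G: G, P, S.
The deepest node appearing in both lists is S.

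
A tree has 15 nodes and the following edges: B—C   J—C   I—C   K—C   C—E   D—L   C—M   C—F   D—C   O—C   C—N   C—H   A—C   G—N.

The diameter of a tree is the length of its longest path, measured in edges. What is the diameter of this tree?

4

BFS from G reaches L last, at distance 4; BFS from L confirms no node is farther.
Path: G–N–C–D–L.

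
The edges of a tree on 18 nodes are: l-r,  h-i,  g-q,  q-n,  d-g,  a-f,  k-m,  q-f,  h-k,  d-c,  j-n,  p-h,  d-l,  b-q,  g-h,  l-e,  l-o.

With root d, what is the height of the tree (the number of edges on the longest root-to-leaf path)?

4

j sits deepest: d – g – q – n – j — 4 edges from the root.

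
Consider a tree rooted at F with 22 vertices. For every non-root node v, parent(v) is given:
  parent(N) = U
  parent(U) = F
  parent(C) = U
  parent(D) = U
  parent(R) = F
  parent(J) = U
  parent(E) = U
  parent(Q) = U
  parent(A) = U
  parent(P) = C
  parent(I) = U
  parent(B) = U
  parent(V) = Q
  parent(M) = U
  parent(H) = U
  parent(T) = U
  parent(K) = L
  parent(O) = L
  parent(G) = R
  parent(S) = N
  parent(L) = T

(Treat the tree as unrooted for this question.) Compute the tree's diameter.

Starting from G, a farthest node is K at distance 6.
One longest path: G-R-F-U-T-L-K.
So the diameter is 6.

6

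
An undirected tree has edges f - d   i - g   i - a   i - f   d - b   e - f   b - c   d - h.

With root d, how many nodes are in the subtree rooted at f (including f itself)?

5

Descendants of f (including itself): f, e, i, g, a. That's 5.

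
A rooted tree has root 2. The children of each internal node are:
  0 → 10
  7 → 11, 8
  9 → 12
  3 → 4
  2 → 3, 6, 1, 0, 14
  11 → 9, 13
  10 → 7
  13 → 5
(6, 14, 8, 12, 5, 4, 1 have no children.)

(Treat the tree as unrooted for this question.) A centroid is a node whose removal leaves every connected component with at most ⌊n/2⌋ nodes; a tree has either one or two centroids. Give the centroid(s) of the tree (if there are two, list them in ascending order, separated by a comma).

10

If 10 is removed the pieces have sizes 7, 7, all ≤ ⌊15/2⌋ = 7.
Every other node leaves some component of size > 7, so the centroid is unique.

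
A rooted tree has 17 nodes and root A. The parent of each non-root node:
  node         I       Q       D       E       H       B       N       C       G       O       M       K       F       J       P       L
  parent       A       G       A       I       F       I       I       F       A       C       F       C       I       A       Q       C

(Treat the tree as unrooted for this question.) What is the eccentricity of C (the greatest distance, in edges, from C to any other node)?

The node farthest from C is P, via C – F – I – A – G – Q – P — 6 edges.

6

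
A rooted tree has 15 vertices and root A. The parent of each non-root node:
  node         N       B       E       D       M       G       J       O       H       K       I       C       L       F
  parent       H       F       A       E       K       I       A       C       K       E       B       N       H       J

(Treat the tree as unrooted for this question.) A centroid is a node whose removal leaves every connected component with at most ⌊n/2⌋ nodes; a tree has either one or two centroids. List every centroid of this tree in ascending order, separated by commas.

If E is removed the pieces have sizes 7, 6, 1, all ≤ ⌊15/2⌋ = 7.
Every other node leaves some component of size > 7, so the centroid is unique.

E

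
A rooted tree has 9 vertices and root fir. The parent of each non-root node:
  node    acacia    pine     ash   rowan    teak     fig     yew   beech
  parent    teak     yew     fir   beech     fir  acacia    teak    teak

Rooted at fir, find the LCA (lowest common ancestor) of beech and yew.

Ancestors of beech (toward the root): beech, teak, fir.
Ancestors of yew: yew, teak, fir.
The deepest node appearing in both lists is teak.

teak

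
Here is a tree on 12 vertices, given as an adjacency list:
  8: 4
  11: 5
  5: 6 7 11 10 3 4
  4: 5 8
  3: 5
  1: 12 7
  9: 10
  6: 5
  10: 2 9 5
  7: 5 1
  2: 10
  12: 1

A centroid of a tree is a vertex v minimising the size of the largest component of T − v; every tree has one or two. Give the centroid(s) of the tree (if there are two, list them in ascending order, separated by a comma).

If 5 is removed the pieces have sizes 3, 3, 2, 1, 1, 1, all ≤ ⌊12/2⌋ = 6.
No neighbour of 5 does as well, so 5 is the unique centroid.

5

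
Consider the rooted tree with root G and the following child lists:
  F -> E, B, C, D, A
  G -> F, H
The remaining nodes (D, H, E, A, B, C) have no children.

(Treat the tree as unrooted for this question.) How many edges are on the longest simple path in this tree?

A longest path is H – G – F – A, with 3 edges.

3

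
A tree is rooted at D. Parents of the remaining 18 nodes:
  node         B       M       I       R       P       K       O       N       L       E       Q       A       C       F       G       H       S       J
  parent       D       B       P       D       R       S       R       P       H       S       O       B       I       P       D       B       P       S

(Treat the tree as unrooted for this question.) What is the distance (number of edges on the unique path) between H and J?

6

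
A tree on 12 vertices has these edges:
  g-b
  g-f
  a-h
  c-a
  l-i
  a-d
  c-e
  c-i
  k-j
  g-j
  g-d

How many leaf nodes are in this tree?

Exactly 6 nodes have a single neighbour: b, e, f, h, k, l.

6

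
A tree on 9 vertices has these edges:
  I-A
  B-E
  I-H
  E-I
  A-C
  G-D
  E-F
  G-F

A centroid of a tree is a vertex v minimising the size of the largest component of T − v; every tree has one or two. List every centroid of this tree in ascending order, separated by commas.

If E is removed the pieces have sizes 4, 3, 1, all ≤ ⌊9/2⌋ = 4.
No neighbour of E does as well, so E is the unique centroid.

E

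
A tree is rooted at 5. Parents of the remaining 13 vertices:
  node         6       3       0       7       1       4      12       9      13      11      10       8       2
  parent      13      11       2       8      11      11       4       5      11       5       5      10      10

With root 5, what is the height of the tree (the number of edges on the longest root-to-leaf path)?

3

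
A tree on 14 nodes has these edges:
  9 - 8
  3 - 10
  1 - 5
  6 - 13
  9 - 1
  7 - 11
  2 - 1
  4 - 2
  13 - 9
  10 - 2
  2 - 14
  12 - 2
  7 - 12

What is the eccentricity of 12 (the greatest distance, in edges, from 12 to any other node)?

The node farthest from 12 is 6, via 12 – 2 – 1 – 9 – 13 – 6 — 5 edges.

5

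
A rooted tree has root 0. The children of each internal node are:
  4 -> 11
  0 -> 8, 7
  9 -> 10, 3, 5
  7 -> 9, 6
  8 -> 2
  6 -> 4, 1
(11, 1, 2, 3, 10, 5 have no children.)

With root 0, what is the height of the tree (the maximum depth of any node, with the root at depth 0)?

11 sits deepest: 0-7-6-4-11 — 4 edges from the root.

4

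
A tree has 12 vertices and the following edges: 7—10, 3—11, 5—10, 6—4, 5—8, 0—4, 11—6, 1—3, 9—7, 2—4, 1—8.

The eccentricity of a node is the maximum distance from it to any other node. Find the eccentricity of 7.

9

A farthest node from 7 is 0 (2 also at distance 9).
The path 7-10-5-8-1-3-11-6-4-0 has 9 edges.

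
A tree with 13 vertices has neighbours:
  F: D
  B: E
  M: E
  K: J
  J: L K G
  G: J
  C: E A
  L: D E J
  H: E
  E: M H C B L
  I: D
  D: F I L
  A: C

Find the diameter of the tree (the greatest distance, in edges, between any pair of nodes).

5

A longest path is F – D – L – E – C – A, with 5 edges.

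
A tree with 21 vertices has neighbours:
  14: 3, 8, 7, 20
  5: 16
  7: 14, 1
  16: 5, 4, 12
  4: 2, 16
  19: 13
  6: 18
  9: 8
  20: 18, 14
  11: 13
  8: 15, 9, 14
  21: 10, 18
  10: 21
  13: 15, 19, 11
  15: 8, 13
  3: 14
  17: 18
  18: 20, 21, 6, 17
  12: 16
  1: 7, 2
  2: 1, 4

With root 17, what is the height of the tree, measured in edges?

9

The longest root-to-leaf path is 17-18-20-14-7-1-2-4-16-12 (9 edges).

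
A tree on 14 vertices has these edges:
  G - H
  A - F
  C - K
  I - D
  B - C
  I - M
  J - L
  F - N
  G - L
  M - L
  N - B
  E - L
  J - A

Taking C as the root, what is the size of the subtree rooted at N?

11

N's subtree: {N, F, A, J, L, G, E, M, H, I, D}, size 11.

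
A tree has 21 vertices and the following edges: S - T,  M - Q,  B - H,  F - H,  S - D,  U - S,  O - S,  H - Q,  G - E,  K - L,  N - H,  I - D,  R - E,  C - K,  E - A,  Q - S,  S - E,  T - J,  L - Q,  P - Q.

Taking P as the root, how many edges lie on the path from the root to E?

P–Q–S–E — 3 edges.

3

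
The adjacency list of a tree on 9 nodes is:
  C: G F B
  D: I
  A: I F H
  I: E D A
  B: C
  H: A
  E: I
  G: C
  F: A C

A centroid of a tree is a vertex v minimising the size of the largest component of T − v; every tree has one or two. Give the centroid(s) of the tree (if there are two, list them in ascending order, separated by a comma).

A

Removing A splits the tree into components of sizes 4, 3, 1; the largest is 4 ≤ ⌊9/2⌋ = 4.
No neighbour of A does as well, so A is the unique centroid.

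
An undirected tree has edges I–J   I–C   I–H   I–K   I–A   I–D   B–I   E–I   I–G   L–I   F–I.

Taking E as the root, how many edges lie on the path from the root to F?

2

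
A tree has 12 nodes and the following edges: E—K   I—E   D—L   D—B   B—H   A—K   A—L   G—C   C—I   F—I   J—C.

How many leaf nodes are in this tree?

The leaves are F, G, H, J.
That is 4 leaves.

4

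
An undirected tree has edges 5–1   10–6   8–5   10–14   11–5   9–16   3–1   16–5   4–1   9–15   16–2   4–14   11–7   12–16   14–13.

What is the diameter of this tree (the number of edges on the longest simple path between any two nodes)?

8

A longest path is 6 - 10 - 14 - 4 - 1 - 5 - 16 - 9 - 15, with 8 edges.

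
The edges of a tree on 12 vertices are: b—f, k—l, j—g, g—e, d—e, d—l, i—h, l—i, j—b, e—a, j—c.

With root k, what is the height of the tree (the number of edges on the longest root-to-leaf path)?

7

A deepest node is f, reached by k-l-d-e-g-j-b-f.
That path has 7 edges, so the height is 7.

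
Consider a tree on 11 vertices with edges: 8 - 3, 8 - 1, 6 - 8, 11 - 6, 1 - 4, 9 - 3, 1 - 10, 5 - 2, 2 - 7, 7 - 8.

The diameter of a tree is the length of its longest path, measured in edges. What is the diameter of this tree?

A longest path is 10 - 1 - 8 - 7 - 2 - 5, with 5 edges.

5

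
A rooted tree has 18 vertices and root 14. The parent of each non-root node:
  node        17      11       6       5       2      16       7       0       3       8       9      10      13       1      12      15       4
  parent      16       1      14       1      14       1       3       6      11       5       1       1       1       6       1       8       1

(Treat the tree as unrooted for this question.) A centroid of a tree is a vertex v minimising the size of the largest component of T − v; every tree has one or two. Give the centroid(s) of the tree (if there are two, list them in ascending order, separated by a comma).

1

If 1 is removed the pieces have sizes 4, 3, 3, 2, 1, 1, 1, 1, 1, all ≤ ⌊18/2⌋ = 9.
Every other node leaves some component of size > 9, so the centroid is unique.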